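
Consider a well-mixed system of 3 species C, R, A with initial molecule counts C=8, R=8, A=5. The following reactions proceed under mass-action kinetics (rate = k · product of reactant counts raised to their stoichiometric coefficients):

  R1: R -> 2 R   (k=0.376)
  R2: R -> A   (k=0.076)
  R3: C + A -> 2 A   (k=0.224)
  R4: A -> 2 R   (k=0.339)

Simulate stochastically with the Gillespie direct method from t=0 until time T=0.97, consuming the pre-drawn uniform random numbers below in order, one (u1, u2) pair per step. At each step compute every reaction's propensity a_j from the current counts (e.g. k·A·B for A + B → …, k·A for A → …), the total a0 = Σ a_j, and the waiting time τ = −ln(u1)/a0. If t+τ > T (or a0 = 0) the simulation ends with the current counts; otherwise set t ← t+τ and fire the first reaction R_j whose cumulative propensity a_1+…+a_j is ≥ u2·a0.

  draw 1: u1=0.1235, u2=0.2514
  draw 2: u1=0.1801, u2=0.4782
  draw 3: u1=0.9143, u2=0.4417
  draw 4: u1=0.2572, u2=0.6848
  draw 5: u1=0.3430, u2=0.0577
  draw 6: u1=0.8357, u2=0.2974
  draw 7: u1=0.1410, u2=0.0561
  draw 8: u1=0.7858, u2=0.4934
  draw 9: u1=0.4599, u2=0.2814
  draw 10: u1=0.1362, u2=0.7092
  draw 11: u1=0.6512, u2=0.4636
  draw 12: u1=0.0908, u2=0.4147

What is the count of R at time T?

R at T = 11

t=0.000: C=8 R=8 A=5
Draw 1: a1=3.008, a2=0.608, a3=8.960, a4=1.695, a0=14.271; τ=−ln(0.1235)/14.271=0.147 → t=0.147; u2·a0=0.2514·14.271=3.588; a1=3.008 < 3.588 ≤ a1+a2=3.616 → R2 fires; C=8 R=7 A=6
Draw 2: a1=2.632, a2=0.532, a3=10.752, a4=2.034, a0=15.950; τ=−ln(0.1801)/15.950=0.107 → t=0.254; u2·a0=0.4782·15.950=7.627; a1+a2=3.164 < 7.627 ≤ a1+…+a3=13.916 → R3 fires; C=7 R=7 A=7
Draw 3: a1=2.632, a2=0.532, a3=10.976, a4=2.373, a0=16.513; τ=−ln(0.9143)/16.513=0.005 → t=0.259; u2·a0=0.4417·16.513=7.294; a1+a2=3.164 < 7.294 ≤ a1+…+a3=14.140 → R3 fires; C=6 R=7 A=8
Draw 4: a1=2.632, a2=0.532, a3=10.752, a4=2.712, a0=16.628; τ=−ln(0.2572)/16.628=0.082 → t=0.341; u2·a0=0.6848·16.628=11.387; a1+a2=3.164 < 11.387 ≤ a1+…+a3=13.916 → R3 fires; C=5 R=7 A=9
Draw 5: a1=2.632, a2=0.532, a3=10.080, a4=3.051, a0=16.295; τ=−ln(0.3430)/16.295=0.066 → t=0.407; u2·a0=0.0577·16.295=0.940 ≤ a1=2.632 → R1 fires; C=5 R=8 A=9
Draw 6: a1=3.008, a2=0.608, a3=10.080, a4=3.051, a0=16.747; τ=−ln(0.8357)/16.747=0.011 → t=0.418; u2·a0=0.2974·16.747=4.981; a1+a2=3.616 < 4.981 ≤ a1+…+a3=13.696 → R3 fires; C=4 R=8 A=10
Draw 7: a1=3.008, a2=0.608, a3=8.960, a4=3.390, a0=15.966; τ=−ln(0.1410)/15.966=0.123 → t=0.540; u2·a0=0.0561·15.966=0.896 ≤ a1=3.008 → R1 fires; C=4 R=9 A=10
Draw 8: a1=3.384, a2=0.684, a3=8.960, a4=3.390, a0=16.418; τ=−ln(0.7858)/16.418=0.015 → t=0.555; u2·a0=0.4934·16.418=8.101; a1+a2=4.068 < 8.101 ≤ a1+…+a3=13.028 → R3 fires; C=3 R=9 A=11
Draw 9: a1=3.384, a2=0.684, a3=7.392, a4=3.729, a0=15.189; τ=−ln(0.4599)/15.189=0.051 → t=0.606; u2·a0=0.2814·15.189=4.274; a1+a2=4.068 < 4.274 ≤ a1+…+a3=11.460 → R3 fires; C=2 R=9 A=12
Draw 10: a1=3.384, a2=0.684, a3=5.376, a4=4.068, a0=13.512; τ=−ln(0.1362)/13.512=0.148 → t=0.754; u2·a0=0.7092·13.512=9.583; a1+…+a3=9.444 < 9.583 ≤ a1+…+a4=13.512 → R4 fires; C=2 R=11 A=11
Draw 11: a1=4.136, a2=0.836, a3=4.928, a4=3.729, a0=13.629; τ=−ln(0.6512)/13.629=0.031 → t=0.785; u2·a0=0.4636·13.629=6.318; a1+a2=4.972 < 6.318 ≤ a1+…+a3=9.900 → R3 fires; C=1 R=11 A=12
Draw 12: a1=4.136, a2=0.836, a3=2.688, a4=4.068, a0=11.728; τ=−ln(0.0908)/11.728=0.205 → t=0.990 > T=0.97: stop.
Read off R at T=0.97: 11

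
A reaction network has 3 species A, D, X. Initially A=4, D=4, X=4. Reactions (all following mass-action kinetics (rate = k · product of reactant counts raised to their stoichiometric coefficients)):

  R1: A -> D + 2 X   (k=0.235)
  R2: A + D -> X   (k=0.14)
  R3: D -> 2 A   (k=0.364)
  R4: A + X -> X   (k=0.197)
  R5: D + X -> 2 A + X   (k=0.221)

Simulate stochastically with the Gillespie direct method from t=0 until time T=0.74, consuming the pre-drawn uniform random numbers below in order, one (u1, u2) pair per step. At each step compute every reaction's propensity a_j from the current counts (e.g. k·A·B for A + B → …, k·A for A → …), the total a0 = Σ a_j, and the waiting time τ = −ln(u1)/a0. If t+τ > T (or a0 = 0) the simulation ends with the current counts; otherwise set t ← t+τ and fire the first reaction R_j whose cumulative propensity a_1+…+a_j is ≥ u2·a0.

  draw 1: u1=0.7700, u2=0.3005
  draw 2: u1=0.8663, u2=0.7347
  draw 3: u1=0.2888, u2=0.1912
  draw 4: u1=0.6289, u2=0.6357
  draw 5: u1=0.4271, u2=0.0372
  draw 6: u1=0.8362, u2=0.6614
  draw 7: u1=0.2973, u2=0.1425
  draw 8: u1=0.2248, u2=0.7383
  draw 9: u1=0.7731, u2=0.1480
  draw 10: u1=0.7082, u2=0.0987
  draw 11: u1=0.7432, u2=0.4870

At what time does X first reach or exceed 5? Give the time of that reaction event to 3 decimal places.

t=0.000: A=4 D=4 X=4
Draw 1: a1=0.940, a2=2.240, a3=1.456, a4=3.152, a5=3.536, a0=11.324; τ=−ln(0.7700)/11.324=0.023 → t=0.023; u2·a0=0.3005·11.324=3.403; a1+a2=3.180 < 3.403 ≤ a1+…+a3=4.636 → R3 fires; A=6 D=3 X=4
Draw 2: a1=1.410, a2=2.520, a3=1.092, a4=4.728, a5=2.652, a0=12.402; τ=−ln(0.8663)/12.402=0.012 → t=0.035; u2·a0=0.7347·12.402=9.112; a1+…+a3=5.022 < 9.112 ≤ a1+…+a4=9.750 → R4 fires; A=5 D=3 X=4
Draw 3: a1=1.175, a2=2.100, a3=1.092, a4=3.940, a5=2.652, a0=10.959; τ=−ln(0.2888)/10.959=0.113 → t=0.148; u2·a0=0.1912·10.959=2.095; a1=1.175 < 2.095 ≤ a1+a2=3.275 → R2 fires; A=4 D=2 X=5
Draw 4: a1=0.940, a2=1.120, a3=0.728, a4=3.940, a5=2.210, a0=8.938; τ=−ln(0.6289)/8.938=0.052 → t=0.200; u2·a0=0.6357·8.938=5.682; a1+…+a3=2.788 < 5.682 ≤ a1+…+a4=6.728 → R4 fires; A=3 D=2 X=5
Draw 5: a1=0.705, a2=0.840, a3=0.728, a4=2.955, a5=2.210, a0=7.438; τ=−ln(0.4271)/7.438=0.114 → t=0.314; u2·a0=0.0372·7.438=0.277 ≤ a1=0.705 → R1 fires; A=2 D=3 X=7
Draw 6: a1=0.470, a2=0.840, a3=1.092, a4=2.758, a5=4.641, a0=9.801; τ=−ln(0.8362)/9.801=0.018 → t=0.333; u2·a0=0.6614·9.801=6.482; a1+…+a4=5.160 < 6.482 ≤ a1+…+a5=9.801 → R5 fires; A=4 D=2 X=7
Draw 7: a1=0.940, a2=1.120, a3=0.728, a4=5.516, a5=3.094, a0=11.398; τ=−ln(0.2973)/11.398=0.106 → t=0.439; u2·a0=0.1425·11.398=1.624; a1=0.940 < 1.624 ≤ a1+a2=2.060 → R2 fires; A=3 D=1 X=8
Draw 8: a1=0.705, a2=0.420, a3=0.364, a4=4.728, a5=1.768, a0=7.985; τ=−ln(0.2248)/7.985=0.187 → t=0.626; u2·a0=0.7383·7.985=5.895; a1+…+a3=1.489 < 5.895 ≤ a1+…+a4=6.217 → R4 fires; A=2 D=1 X=8
Draw 9: a1=0.470, a2=0.280, a3=0.364, a4=3.152, a5=1.768, a0=6.034; τ=−ln(0.7731)/6.034=0.043 → t=0.668; u2·a0=0.1480·6.034=0.893; a1+a2=0.750 < 0.893 ≤ a1+…+a3=1.114 → R3 fires; A=4 D=0 X=8
Draw 10: a1=0.940, a2=0.000, a3=0.000, a4=6.304, a5=0.000, a0=7.244; τ=−ln(0.7082)/7.244=0.048 → t=0.716; u2·a0=0.0987·7.244=0.715 ≤ a1=0.940 → R1 fires; A=3 D=1 X=10
Draw 11: a1=0.705, a2=0.420, a3=0.364, a4=5.910, a5=2.210, a0=9.609; τ=−ln(0.7432)/9.609=0.031 → t=0.747 > T=0.74: stop.
X first becomes ≥ 5 when it reaches 5 at the event at t=0.148.

Threshold first reached at t = 0.148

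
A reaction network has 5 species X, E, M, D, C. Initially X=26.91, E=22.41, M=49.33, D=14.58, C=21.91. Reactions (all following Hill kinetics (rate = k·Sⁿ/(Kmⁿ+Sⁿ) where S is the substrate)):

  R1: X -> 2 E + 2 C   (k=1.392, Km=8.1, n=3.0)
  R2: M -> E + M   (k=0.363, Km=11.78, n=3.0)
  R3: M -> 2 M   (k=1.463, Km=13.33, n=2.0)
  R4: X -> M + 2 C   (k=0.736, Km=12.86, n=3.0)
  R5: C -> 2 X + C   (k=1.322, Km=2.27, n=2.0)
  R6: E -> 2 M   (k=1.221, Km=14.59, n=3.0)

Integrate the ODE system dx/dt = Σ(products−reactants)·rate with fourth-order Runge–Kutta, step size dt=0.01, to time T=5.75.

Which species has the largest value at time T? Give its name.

Dominant species at T: M

RK4 with dt=0.01: 575 steps to T=5.75. Trajectory (selected grid times):
t=0.00: X=26.91 E=22.41 M=49.33 D=14.58 C=21.91
t=0.64: X=27.29 E=23.75 M=51.88 D=14.58 C=24.50
t=1.28: X=27.68 E=25.07 M=54.47 D=14.58 C=27.09
t=1.92: X=28.06 E=26.38 M=57.11 D=14.58 C=29.69
t=2.56: X=28.44 E=27.68 M=59.78 D=14.58 C=32.29
t=3.19: X=28.82 E=28.94 M=62.44 D=14.58 C=34.85
t=3.83: X=29.20 E=30.22 M=65.17 D=14.58 C=37.46
t=4.47: X=29.58 E=31.49 M=67.91 D=14.58 C=40.08
t=5.11: X=29.95 E=32.75 M=70.68 D=14.58 C=42.70
t=5.75: X=30.33 E=34.01 M=73.47 D=14.58 C=45.32
At T=5.75: X=30.33 E=34.01 M=73.47 D=14.58 C=45.32; the largest is M.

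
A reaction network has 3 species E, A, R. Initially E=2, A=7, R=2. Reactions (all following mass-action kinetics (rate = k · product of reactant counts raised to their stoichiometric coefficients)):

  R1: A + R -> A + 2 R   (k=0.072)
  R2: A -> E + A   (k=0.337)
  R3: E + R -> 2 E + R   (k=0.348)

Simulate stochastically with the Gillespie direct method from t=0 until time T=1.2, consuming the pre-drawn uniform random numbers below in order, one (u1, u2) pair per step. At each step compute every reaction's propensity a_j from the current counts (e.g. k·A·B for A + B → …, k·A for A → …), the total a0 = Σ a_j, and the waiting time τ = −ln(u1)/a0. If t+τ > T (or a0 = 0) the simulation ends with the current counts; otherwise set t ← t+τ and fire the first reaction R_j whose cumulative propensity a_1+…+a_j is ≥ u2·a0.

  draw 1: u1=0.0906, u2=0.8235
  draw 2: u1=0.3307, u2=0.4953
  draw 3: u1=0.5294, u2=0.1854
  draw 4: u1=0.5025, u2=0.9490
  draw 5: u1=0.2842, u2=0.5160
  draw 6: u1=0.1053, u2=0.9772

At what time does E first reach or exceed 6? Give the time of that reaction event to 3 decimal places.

t=0.000: E=2 A=7 R=2
Draw 1: a1=1.008, a2=2.359, a3=1.392, a0=4.759; τ=−ln(0.0906)/4.759=0.505 → t=0.505; u2·a0=0.8235·4.759=3.919; a1+a2=3.367 < 3.919 ≤ a1+…+a3=4.759 → R3 fires; E=3 A=7 R=2
Draw 2: a1=1.008, a2=2.359, a3=2.088, a0=5.455; τ=−ln(0.3307)/5.455=0.203 → t=0.707; u2·a0=0.4953·5.455=2.702; a1=1.008 < 2.702 ≤ a1+a2=3.367 → R2 fires; E=4 A=7 R=2
Draw 3: a1=1.008, a2=2.359, a3=2.784, a0=6.151; τ=−ln(0.5294)/6.151=0.103 → t=0.811; u2·a0=0.1854·6.151=1.140; a1=1.008 < 1.140 ≤ a1+a2=3.367 → R2 fires; E=5 A=7 R=2
Draw 4: a1=1.008, a2=2.359, a3=3.480, a0=6.847; τ=−ln(0.5025)/6.847=0.101 → t=0.911; u2·a0=0.9490·6.847=6.498; a1+a2=3.367 < 6.498 ≤ a1+…+a3=6.847 → R3 fires; E=6 A=7 R=2
Draw 5: a1=1.008, a2=2.359, a3=4.176, a0=7.543; τ=−ln(0.2842)/7.543=0.167 → t=1.078; u2·a0=0.5160·7.543=3.892; a1+a2=3.367 < 3.892 ≤ a1+…+a3=7.543 → R3 fires; E=7 A=7 R=2
Draw 6: a1=1.008, a2=2.359, a3=4.872, a0=8.239; τ=−ln(0.1053)/8.239=0.273 → t=1.351 > T=1.2: stop.
E first becomes ≥ 6 when it reaches 6 at the event at t=0.911.

Threshold first reached at t = 0.911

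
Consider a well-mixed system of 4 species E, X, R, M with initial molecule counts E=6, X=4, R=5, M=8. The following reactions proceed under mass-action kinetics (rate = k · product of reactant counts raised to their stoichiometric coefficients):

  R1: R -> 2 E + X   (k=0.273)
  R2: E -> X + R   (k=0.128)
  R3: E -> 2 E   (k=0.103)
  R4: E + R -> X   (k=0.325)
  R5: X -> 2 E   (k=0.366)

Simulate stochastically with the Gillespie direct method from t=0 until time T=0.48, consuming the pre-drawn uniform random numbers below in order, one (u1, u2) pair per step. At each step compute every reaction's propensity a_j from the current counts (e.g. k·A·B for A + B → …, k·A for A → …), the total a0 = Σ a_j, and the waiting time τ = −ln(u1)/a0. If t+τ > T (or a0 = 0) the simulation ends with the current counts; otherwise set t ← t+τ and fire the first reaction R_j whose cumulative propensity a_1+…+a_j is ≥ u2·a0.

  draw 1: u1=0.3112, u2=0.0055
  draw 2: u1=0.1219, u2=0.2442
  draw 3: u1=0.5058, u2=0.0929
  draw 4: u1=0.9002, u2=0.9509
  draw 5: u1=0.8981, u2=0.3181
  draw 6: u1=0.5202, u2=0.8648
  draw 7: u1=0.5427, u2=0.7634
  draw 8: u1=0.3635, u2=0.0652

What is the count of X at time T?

t=0.000: E=6 X=4 R=5 M=8
Draw 1: a1=1.365, a2=0.768, a3=0.618, a4=9.750, a5=1.464, a0=13.965; τ=−ln(0.3112)/13.965=0.084 → t=0.084; u2·a0=0.0055·13.965=0.077 ≤ a1=1.365 → R1 fires; E=8 X=5 R=4 M=8
Draw 2: a1=1.092, a2=1.024, a3=0.824, a4=10.400, a5=1.830, a0=15.170; τ=−ln(0.1219)/15.170=0.139 → t=0.222; u2·a0=0.2442·15.170=3.705; a1+…+a3=2.940 < 3.705 ≤ a1+…+a4=13.340 → R4 fires; E=7 X=6 R=3 M=8
Draw 3: a1=0.819, a2=0.896, a3=0.721, a4=6.825, a5=2.196, a0=11.457; τ=−ln(0.5058)/11.457=0.059 → t=0.282; u2·a0=0.0929·11.457=1.064; a1=0.819 < 1.064 ≤ a1+a2=1.715 → R2 fires; E=6 X=7 R=4 M=8
Draw 4: a1=1.092, a2=0.768, a3=0.618, a4=7.800, a5=2.562, a0=12.840; τ=−ln(0.9002)/12.840=0.008 → t=0.290; u2·a0=0.9509·12.840=12.210; a1+…+a4=10.278 < 12.210 ≤ a1+…+a5=12.840 → R5 fires; E=8 X=6 R=4 M=8
Draw 5: a1=1.092, a2=1.024, a3=0.824, a4=10.400, a5=2.196, a0=15.536; τ=−ln(0.8981)/15.536=0.007 → t=0.297; u2·a0=0.3181·15.536=4.942; a1+…+a3=2.940 < 4.942 ≤ a1+…+a4=13.340 → R4 fires; E=7 X=7 R=3 M=8
Draw 6: a1=0.819, a2=0.896, a3=0.721, a4=6.825, a5=2.562, a0=11.823; τ=−ln(0.5202)/11.823=0.055 → t=0.352; u2·a0=0.8648·11.823=10.225; a1+…+a4=9.261 < 10.225 ≤ a1+…+a5=11.823 → R5 fires; E=9 X=6 R=3 M=8
Draw 7: a1=0.819, a2=1.152, a3=0.927, a4=8.775, a5=2.196, a0=13.869; τ=−ln(0.5427)/13.869=0.044 → t=0.396; u2·a0=0.7634·13.869=10.588; a1+…+a3=2.898 < 10.588 ≤ a1+…+a4=11.673 → R4 fires; E=8 X=7 R=2 M=8
Draw 8: a1=0.546, a2=1.024, a3=0.824, a4=5.200, a5=2.562, a0=10.156; τ=−ln(0.3635)/10.156=0.100 → t=0.496 > T=0.48: stop.
Read off X at T=0.48: 7

X at T = 7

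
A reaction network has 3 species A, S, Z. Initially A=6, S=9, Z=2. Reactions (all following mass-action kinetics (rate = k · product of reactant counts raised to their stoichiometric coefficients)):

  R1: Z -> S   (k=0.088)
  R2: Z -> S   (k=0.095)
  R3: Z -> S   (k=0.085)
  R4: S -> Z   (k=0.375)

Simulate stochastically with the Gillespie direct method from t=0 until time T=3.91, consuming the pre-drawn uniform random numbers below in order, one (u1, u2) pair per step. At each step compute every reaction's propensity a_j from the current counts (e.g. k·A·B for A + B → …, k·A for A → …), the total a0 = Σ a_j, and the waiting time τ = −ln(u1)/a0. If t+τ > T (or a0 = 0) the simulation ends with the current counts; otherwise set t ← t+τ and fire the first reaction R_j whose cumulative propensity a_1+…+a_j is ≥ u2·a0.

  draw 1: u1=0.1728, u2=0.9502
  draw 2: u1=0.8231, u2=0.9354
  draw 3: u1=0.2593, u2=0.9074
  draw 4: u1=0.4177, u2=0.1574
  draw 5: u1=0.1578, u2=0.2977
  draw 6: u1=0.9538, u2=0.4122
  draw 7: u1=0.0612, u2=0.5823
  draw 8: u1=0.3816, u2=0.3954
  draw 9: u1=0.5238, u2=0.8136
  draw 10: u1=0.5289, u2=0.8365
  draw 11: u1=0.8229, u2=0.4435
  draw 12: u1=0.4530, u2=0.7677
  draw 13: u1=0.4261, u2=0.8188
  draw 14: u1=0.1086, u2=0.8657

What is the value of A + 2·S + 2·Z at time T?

Value at T = 28

Check how each reaction changes W = A + 2·S + 2·Z (weight of products minus weight of reactants):
R1: Z -> S: (2·1) − (2·1) = 2 − 2 = 0
R2: Z -> S: (2·1) − (2·1) = 2 − 2 = 0
R3: Z -> S: (2·1) − (2·1) = 2 − 2 = 0
R4: S -> Z: (2·1) − (2·1) = 2 − 2 = 0
Every reaction leaves W unchanged, so W is conserved and no simulation is needed: W(T) = W(0) = 6 + 2·9 + 2·2 = 28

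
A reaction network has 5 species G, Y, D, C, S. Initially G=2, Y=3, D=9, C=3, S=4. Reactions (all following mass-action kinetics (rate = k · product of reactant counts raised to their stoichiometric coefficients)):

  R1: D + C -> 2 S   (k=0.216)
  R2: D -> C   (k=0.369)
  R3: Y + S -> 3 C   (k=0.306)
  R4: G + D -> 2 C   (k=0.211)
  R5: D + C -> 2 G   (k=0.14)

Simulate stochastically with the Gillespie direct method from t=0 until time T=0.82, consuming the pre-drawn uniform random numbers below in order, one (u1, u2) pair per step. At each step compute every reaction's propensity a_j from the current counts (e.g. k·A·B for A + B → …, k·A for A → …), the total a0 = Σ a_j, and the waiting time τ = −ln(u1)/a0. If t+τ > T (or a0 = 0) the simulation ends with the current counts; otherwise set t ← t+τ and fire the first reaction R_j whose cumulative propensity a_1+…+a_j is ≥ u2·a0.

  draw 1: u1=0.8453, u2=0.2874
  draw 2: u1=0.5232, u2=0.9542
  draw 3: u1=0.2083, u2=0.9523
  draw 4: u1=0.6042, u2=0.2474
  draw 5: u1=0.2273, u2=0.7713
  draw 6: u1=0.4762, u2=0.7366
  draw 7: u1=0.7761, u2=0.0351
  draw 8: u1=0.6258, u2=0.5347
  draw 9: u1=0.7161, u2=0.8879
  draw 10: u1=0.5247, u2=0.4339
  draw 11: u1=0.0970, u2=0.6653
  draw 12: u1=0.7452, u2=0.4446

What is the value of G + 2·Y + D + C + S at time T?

Value at T = 24

Check how each reaction changes W = G + 2·Y + D + C + S (weight of products minus weight of reactants):
R1: D + C -> 2 S: (1·2) − (1·1 + 1·1) = 2 − 2 = 0
R2: D -> C: (1·1) − (1·1) = 1 − 1 = 0
R3: Y + S -> 3 C: (1·3) − (2·1 + 1·1) = 3 − 3 = 0
R4: G + D -> 2 C: (1·2) − (1·1 + 1·1) = 2 − 2 = 0
R5: D + C -> 2 G: (1·2) − (1·1 + 1·1) = 2 − 2 = 0
Every reaction leaves W unchanged, so W is conserved and no simulation is needed: W(T) = W(0) = 2 + 2·3 + 9 + 3 + 4 = 24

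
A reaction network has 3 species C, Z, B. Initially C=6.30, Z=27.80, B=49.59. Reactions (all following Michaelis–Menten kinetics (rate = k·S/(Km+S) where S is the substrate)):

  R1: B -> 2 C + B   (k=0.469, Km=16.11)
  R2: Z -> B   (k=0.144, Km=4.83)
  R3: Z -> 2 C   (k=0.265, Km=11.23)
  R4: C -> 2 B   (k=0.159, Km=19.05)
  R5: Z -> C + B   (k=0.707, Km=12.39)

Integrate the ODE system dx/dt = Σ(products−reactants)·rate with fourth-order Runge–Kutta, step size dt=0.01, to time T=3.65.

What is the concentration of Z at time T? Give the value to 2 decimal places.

Z at T = 24.92

RK4 with dt=0.01: 365 steps to T=3.65. Trajectory (selected grid times):
t=0.00: C=6.30 Z=27.80 B=49.59
t=0.41: C=6.93 Z=27.47 B=49.87
t=0.81: C=7.54 Z=27.15 B=50.15
t=1.22: C=8.16 Z=26.83 B=50.44
t=1.62: C=8.77 Z=26.51 B=50.72
t=2.03: C=9.39 Z=26.19 B=51.01
t=2.43: C=10.00 Z=25.87 B=51.29
t=2.84: C=10.61 Z=25.55 B=51.58
t=3.24: C=11.21 Z=25.24 B=51.87
t=3.65: C=11.83 Z=24.92 B=52.16
Read off Z at T=3.65: 24.92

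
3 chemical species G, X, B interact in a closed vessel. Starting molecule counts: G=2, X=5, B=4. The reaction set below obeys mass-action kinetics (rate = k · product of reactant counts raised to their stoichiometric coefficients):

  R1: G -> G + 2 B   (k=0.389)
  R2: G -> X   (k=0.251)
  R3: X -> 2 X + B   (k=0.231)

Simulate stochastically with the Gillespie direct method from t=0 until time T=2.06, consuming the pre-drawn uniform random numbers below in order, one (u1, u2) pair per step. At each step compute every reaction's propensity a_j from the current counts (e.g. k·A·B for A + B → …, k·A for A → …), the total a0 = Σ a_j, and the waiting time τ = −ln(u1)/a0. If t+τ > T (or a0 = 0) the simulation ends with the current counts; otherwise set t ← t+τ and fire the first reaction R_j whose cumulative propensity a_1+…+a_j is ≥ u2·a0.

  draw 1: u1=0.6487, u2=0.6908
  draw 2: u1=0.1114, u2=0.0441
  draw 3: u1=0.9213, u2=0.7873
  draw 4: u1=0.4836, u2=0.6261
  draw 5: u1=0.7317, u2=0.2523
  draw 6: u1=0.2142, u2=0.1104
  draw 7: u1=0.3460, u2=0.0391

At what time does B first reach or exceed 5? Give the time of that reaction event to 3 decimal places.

t=0.000: G=2 X=5 B=4
Draw 1: a1=0.778, a2=0.502, a3=1.155, a0=2.435; τ=−ln(0.6487)/2.435=0.178 → t=0.178; u2·a0=0.6908·2.435=1.682; a1+a2=1.280 < 1.682 ≤ a1+…+a3=2.435 → R3 fires; G=2 X=6 B=5
Draw 2: a1=0.778, a2=0.502, a3=1.386, a0=2.666; τ=−ln(0.1114)/2.666=0.823 → t=1.001; u2·a0=0.0441·2.666=0.118 ≤ a1=0.778 → R1 fires; G=2 X=6 B=7
Draw 3: a1=0.778, a2=0.502, a3=1.386, a0=2.666; τ=−ln(0.9213)/2.666=0.031 → t=1.032; u2·a0=0.7873·2.666=2.099; a1+a2=1.280 < 2.099 ≤ a1+…+a3=2.666 → R3 fires; G=2 X=7 B=8
Draw 4: a1=0.778, a2=0.502, a3=1.617, a0=2.897; τ=−ln(0.4836)/2.897=0.251 → t=1.282; u2·a0=0.6261·2.897=1.814; a1+a2=1.280 < 1.814 ≤ a1+…+a3=2.897 → R3 fires; G=2 X=8 B=9
Draw 5: a1=0.778, a2=0.502, a3=1.848, a0=3.128; τ=−ln(0.7317)/3.128=0.100 → t=1.382; u2·a0=0.2523·3.128=0.789; a1=0.778 < 0.789 ≤ a1+a2=1.280 → R2 fires; G=1 X=9 B=9
Draw 6: a1=0.389, a2=0.251, a3=2.079, a0=2.719; τ=−ln(0.2142)/2.719=0.567 → t=1.949; u2·a0=0.1104·2.719=0.300 ≤ a1=0.389 → R1 fires; G=1 X=9 B=11
Draw 7: a1=0.389, a2=0.251, a3=2.079, a0=2.719; τ=−ln(0.3460)/2.719=0.390 → t=2.339 > T=2.06: stop.
B first becomes ≥ 5 when it reaches 5 at the event at t=0.178.

Threshold first reached at t = 0.178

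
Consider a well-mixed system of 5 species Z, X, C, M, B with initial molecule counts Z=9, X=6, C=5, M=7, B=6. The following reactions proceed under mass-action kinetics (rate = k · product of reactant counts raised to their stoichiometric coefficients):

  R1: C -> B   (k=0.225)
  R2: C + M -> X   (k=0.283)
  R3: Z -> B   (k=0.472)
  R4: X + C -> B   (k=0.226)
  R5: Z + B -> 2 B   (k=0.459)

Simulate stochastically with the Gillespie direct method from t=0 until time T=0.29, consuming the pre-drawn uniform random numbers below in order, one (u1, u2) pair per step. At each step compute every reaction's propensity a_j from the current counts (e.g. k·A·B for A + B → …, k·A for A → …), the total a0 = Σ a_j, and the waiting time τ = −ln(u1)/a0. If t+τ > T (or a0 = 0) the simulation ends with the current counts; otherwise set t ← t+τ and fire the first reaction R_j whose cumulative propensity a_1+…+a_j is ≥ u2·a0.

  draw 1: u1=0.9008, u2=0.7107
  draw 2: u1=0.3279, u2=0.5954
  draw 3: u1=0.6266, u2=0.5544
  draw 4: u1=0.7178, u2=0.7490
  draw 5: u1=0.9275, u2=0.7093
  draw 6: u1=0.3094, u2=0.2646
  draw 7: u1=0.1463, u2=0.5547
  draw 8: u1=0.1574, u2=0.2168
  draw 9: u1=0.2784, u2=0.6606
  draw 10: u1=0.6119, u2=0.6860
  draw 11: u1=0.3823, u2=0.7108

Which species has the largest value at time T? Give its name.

Dominant species at T: B

t=0.000: Z=9 X=6 C=5 M=7 B=6
Draw 1: a1=1.125, a2=9.905, a3=4.248, a4=6.780, a5=24.786, a0=46.844; τ=−ln(0.9008)/46.844=0.002 → t=0.002; u2·a0=0.7107·46.844=33.292; a1+…+a4=22.058 < 33.292 ≤ a1+…+a5=46.844 → R5 fires; Z=8 X=6 C=5 M=7 B=7
Draw 2: a1=1.125, a2=9.905, a3=3.776, a4=6.780, a5=25.704, a0=47.290; τ=−ln(0.3279)/47.290=0.024 → t=0.026; u2·a0=0.5954·47.290=28.156; a1+…+a4=21.586 < 28.156 ≤ a1+…+a5=47.290 → R5 fires; Z=7 X=6 C=5 M=7 B=8
Draw 3: a1=1.125, a2=9.905, a3=3.304, a4=6.780, a5=25.704, a0=46.818; τ=−ln(0.6266)/46.818=0.010 → t=0.036; u2·a0=0.5544·46.818=25.956; a1+…+a4=21.114 < 25.956 ≤ a1+…+a5=46.818 → R5 fires; Z=6 X=6 C=5 M=7 B=9
Draw 4: a1=1.125, a2=9.905, a3=2.832, a4=6.780, a5=24.786, a0=45.428; τ=−ln(0.7178)/45.428=0.007 → t=0.043; u2·a0=0.7490·45.428=34.026; a1+…+a4=20.642 < 34.026 ≤ a1+…+a5=45.428 → R5 fires; Z=5 X=6 C=5 M=7 B=10
Draw 5: a1=1.125, a2=9.905, a3=2.360, a4=6.780, a5=22.950, a0=43.120; τ=−ln(0.9275)/43.120=0.002 → t=0.045; u2·a0=0.7093·43.120=30.585; a1+…+a4=20.170 < 30.585 ≤ a1+…+a5=43.120 → R5 fires; Z=4 X=6 C=5 M=7 B=11
Draw 6: a1=1.125, a2=9.905, a3=1.888, a4=6.780, a5=20.196, a0=39.894; τ=−ln(0.3094)/39.894=0.029 → t=0.074; u2·a0=0.2646·39.894=10.556; a1=1.125 < 10.556 ≤ a1+a2=11.030 → R2 fires; Z=4 X=7 C=4 M=6 B=11
Draw 7: a1=0.900, a2=6.792, a3=1.888, a4=6.328, a5=20.196, a0=36.104; τ=−ln(0.1463)/36.104=0.053 → t=0.127; u2·a0=0.5547·36.104=20.027; a1+…+a4=15.908 < 20.027 ≤ a1+…+a5=36.104 → R5 fires; Z=3 X=7 C=4 M=6 B=12
Draw 8: a1=0.900, a2=6.792, a3=1.416, a4=6.328, a5=16.524, a0=31.960; τ=−ln(0.1574)/31.960=0.058 → t=0.185; u2·a0=0.2168·31.960=6.929; a1=0.900 < 6.929 ≤ a1+a2=7.692 → R2 fires; Z=3 X=8 C=3 M=5 B=12
Draw 9: a1=0.675, a2=4.245, a3=1.416, a4=5.424, a5=16.524, a0=28.284; τ=−ln(0.2784)/28.284=0.045 → t=0.231; u2·a0=0.6606·28.284=18.684; a1+…+a4=11.760 < 18.684 ≤ a1+…+a5=28.284 → R5 fires; Z=2 X=8 C=3 M=5 B=13
Draw 10: a1=0.675, a2=4.245, a3=0.944, a4=5.424, a5=11.934, a0=23.222; τ=−ln(0.6119)/23.222=0.021 → t=0.252; u2·a0=0.6860·23.222=15.930; a1+…+a4=11.288 < 15.930 ≤ a1+…+a5=23.222 → R5 fires; Z=1 X=8 C=3 M=5 B=14
Draw 11: a1=0.675, a2=4.245, a3=0.472, a4=5.424, a5=6.426, a0=17.242; τ=−ln(0.3823)/17.242=0.056 → t=0.307 > T=0.29: stop.
At T=0.29: Z=1 X=8 C=3 M=5 B=14; the largest is B.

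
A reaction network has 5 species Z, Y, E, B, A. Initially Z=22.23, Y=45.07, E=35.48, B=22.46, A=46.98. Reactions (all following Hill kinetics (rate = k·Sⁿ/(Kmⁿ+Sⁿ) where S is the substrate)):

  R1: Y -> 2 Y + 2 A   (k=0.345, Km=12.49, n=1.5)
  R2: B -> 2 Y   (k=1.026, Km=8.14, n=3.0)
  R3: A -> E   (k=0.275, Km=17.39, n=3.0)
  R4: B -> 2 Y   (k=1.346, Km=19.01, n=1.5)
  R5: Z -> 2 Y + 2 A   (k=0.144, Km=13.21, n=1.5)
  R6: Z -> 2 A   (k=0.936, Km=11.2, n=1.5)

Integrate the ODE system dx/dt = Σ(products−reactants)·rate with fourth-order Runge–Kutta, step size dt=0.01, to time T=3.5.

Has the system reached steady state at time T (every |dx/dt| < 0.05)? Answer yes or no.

Steady state at T: no

RK4 with dt=0.01: 350 steps to T=3.5. Trajectory (selected grid times):
t=0.00: Z=22.23 Y=45.07 E=35.48 B=22.46 A=46.98
t=0.39: Z=21.92 Y=46.61 E=35.58 B=21.79 A=47.73
t=0.78: Z=21.62 Y=48.14 E=35.68 B=21.12 A=48.47
t=1.17: Z=21.32 Y=49.65 E=35.79 B=20.46 A=49.21
t=1.56: Z=21.01 Y=51.14 E=35.89 B=19.81 A=49.95
t=1.94: Z=20.72 Y=52.58 E=35.99 B=19.19 A=50.67
t=2.33: Z=20.43 Y=54.04 E=36.09 B=18.56 A=51.40
t=2.72: Z=20.13 Y=55.48 E=36.20 B=17.94 A=52.13
t=3.11: Z=19.84 Y=56.89 E=36.30 B=17.33 A=52.86
t=3.50: Z=19.54 Y=58.29 E=36.40 B=16.72 A=53.58
Rates at T: R1=0.3139, R2=0.9199, R3=0.2659, R4=0.6085, R5=0.0926, R6=0.6528
dx/dt at T (Σ net stoichiometry × rate): Z=-0.7454, Y=+3.5559, E=+0.2659, B=-1.5284, A=+1.8526
Largest |dx/dt| is |+3.5559| (Y) ≥ 0.05 → not steady.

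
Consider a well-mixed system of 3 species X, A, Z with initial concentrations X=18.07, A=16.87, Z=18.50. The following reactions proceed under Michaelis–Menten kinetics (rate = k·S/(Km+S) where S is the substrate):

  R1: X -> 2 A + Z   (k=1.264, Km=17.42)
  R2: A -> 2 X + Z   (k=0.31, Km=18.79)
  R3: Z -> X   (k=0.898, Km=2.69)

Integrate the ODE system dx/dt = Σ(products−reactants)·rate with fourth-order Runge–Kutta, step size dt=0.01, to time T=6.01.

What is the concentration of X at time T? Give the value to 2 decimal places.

X at T = 20.72

RK4 with dt=0.01: 601 steps to T=6.01. Trajectory (selected grid times):
t=0.00: X=18.07 A=16.87 Z=18.50
t=0.67: X=18.36 A=17.64 Z=18.51
t=1.34: X=18.65 A=18.41 Z=18.52
t=2.00: X=18.94 A=19.17 Z=18.54
t=2.67: X=19.24 A=19.95 Z=18.56
t=3.34: X=19.53 A=20.73 Z=18.59
t=4.01: X=19.83 A=21.52 Z=18.62
t=4.67: X=20.12 A=22.30 Z=18.66
t=5.34: X=20.42 A=23.10 Z=18.70
t=6.01: X=20.72 A=23.90 Z=18.75
Read off X at T=6.01: 20.72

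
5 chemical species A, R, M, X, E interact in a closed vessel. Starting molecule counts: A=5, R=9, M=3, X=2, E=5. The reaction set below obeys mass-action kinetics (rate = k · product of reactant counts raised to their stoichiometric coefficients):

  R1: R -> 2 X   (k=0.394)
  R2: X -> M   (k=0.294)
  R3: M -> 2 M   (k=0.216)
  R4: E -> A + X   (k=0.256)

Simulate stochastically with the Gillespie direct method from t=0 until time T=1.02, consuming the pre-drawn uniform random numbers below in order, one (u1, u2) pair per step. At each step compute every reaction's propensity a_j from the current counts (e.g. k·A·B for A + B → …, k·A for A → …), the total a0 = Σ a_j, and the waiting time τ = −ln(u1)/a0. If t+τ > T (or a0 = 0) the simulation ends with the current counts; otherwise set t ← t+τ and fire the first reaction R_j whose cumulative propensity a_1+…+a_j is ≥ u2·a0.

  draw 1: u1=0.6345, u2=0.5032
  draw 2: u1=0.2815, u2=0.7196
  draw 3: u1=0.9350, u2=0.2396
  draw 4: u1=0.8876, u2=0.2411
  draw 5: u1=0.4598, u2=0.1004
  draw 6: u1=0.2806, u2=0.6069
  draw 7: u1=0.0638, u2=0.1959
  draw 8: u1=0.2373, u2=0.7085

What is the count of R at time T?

R at T = 4

t=0.000: A=5 R=9 M=3 X=2 E=5
Draw 1: a1=3.546, a2=0.588, a3=0.648, a4=1.280, a0=6.062; τ=−ln(0.6345)/6.062=0.075 → t=0.075; u2·a0=0.5032·6.062=3.050 ≤ a1=3.546 → R1 fires; A=5 R=8 M=3 X=4 E=5
Draw 2: a1=3.152, a2=1.176, a3=0.648, a4=1.280, a0=6.256; τ=−ln(0.2815)/6.256=0.203 → t=0.278; u2·a0=0.7196·6.256=4.502; a1+a2=4.328 < 4.502 ≤ a1+…+a3=4.976 → R3 fires; A=5 R=8 M=4 X=4 E=5
Draw 3: a1=3.152, a2=1.176, a3=0.864, a4=1.280, a0=6.472; τ=−ln(0.9350)/6.472=0.010 → t=0.288; u2·a0=0.2396·6.472=1.551 ≤ a1=3.152 → R1 fires; A=5 R=7 M=4 X=6 E=5
Draw 4: a1=2.758, a2=1.764, a3=0.864, a4=1.280, a0=6.666; τ=−ln(0.8876)/6.666=0.018 → t=0.306; u2·a0=0.2411·6.666=1.607 ≤ a1=2.758 → R1 fires; A=5 R=6 M=4 X=8 E=5
Draw 5: a1=2.364, a2=2.352, a3=0.864, a4=1.280, a0=6.860; τ=−ln(0.4598)/6.860=0.113 → t=0.419; u2·a0=0.1004·6.860=0.689 ≤ a1=2.364 → R1 fires; A=5 R=5 M=4 X=10 E=5
Draw 6: a1=1.970, a2=2.940, a3=0.864, a4=1.280, a0=7.054; τ=−ln(0.2806)/7.054=0.180 → t=0.599; u2·a0=0.6069·7.054=4.281; a1=1.970 < 4.281 ≤ a1+a2=4.910 → R2 fires; A=5 R=5 M=5 X=9 E=5
Draw 7: a1=1.970, a2=2.646, a3=1.080, a4=1.280, a0=6.976; τ=−ln(0.0638)/6.976=0.394 → t=0.994; u2·a0=0.1959·6.976=1.367 ≤ a1=1.970 → R1 fires; A=5 R=4 M=5 X=11 E=5
Draw 8: a1=1.576, a2=3.234, a3=1.080, a4=1.280, a0=7.170; τ=−ln(0.2373)/7.170=0.201 → t=1.194 > T=1.02: stop.
Read off R at T=1.02: 4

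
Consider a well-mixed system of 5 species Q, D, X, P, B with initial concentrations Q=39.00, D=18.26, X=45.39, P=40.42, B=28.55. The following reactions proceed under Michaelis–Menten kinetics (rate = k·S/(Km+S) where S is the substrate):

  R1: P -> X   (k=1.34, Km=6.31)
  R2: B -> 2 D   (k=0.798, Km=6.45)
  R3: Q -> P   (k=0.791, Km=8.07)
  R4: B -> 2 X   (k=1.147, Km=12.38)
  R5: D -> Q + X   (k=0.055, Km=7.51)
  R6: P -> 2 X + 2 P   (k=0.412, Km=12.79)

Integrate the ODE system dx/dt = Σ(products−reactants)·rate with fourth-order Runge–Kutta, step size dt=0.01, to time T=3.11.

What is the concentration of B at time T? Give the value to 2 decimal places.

RK4 with dt=0.01: 311 steps to T=3.11. Trajectory (selected grid times):
t=0.00: Q=39.00 D=18.26 X=45.39 P=40.42 B=28.55
t=0.35: Q=38.78 D=18.70 X=46.59 P=40.35 B=28.04
t=0.69: Q=38.58 D=19.13 X=47.75 P=40.29 B=27.55
t=1.04: Q=38.36 D=19.57 X=48.94 P=40.22 B=27.05
t=1.38: Q=38.15 D=19.99 X=50.09 P=40.16 B=26.57
t=1.73: Q=37.94 D=20.42 X=51.27 P=40.09 B=26.07
t=2.07: Q=37.73 D=20.85 X=52.42 P=40.02 B=25.59
t=2.42: Q=37.52 D=21.28 X=53.60 P=39.95 B=25.10
t=2.76: Q=37.31 D=21.69 X=54.74 P=39.89 B=24.62
t=3.11: Q=37.10 D=22.12 X=55.91 P=39.82 B=24.13
Read off B at T=3.11: 24.13

B at T = 24.13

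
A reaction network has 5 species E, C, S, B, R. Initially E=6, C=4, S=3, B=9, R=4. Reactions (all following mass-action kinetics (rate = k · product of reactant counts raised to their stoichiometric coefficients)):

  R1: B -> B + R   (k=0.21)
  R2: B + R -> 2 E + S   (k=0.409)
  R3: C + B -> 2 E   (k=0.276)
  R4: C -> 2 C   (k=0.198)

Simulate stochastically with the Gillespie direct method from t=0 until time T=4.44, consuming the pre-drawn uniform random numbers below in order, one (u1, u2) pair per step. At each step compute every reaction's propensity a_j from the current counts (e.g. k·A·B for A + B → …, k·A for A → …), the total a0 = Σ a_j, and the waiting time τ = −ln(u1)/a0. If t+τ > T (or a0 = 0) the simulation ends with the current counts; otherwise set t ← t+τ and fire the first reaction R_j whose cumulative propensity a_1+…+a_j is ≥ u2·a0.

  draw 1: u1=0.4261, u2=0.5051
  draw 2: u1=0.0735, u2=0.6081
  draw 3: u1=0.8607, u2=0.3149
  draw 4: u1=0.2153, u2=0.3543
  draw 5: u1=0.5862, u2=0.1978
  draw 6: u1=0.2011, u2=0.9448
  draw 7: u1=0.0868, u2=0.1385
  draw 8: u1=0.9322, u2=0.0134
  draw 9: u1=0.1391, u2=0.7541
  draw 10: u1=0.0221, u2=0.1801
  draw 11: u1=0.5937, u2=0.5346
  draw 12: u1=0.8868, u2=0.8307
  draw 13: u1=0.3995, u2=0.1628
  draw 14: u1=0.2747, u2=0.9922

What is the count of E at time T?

E at T = 24

t=0.000: E=6 C=4 S=3 B=9 R=4
Draw 1: a1=1.890, a2=14.724, a3=9.936, a4=0.792, a0=27.342; τ=−ln(0.4261)/27.342=0.031 → t=0.031; u2·a0=0.5051·27.342=13.810; a1=1.890 < 13.810 ≤ a1+a2=16.614 → R2 fires; E=8 C=4 S=4 B=8 R=3
Draw 2: a1=1.680, a2=9.816, a3=8.832, a4=0.792, a0=21.120; τ=−ln(0.0735)/21.120=0.124 → t=0.155; u2·a0=0.6081·21.120=12.843; a1+a2=11.496 < 12.843 ≤ a1+…+a3=20.328 → R3 fires; E=10 C=3 S=4 B=7 R=3
Draw 3: a1=1.470, a2=8.589, a3=5.796, a4=0.594, a0=16.449; τ=−ln(0.8607)/16.449=0.009 → t=0.164; u2·a0=0.3149·16.449=5.180; a1=1.470 < 5.180 ≤ a1+a2=10.059 → R2 fires; E=12 C=3 S=5 B=6 R=2
Draw 4: a1=1.260, a2=4.908, a3=4.968, a4=0.594, a0=11.730; τ=−ln(0.2153)/11.730=0.131 → t=0.295; u2·a0=0.3543·11.730=4.156; a1=1.260 < 4.156 ≤ a1+a2=6.168 → R2 fires; E=14 C=3 S=6 B=5 R=1
Draw 5: a1=1.050, a2=2.045, a3=4.140, a4=0.594, a0=7.829; τ=−ln(0.5862)/7.829=0.068 → t=0.363; u2·a0=0.1978·7.829=1.549; a1=1.050 < 1.549 ≤ a1+a2=3.095 → R2 fires; E=16 C=3 S=7 B=4 R=0
Draw 6: a1=0.840, a2=0.000, a3=3.312, a4=0.594, a0=4.746; τ=−ln(0.2011)/4.746=0.338 → t=0.701; u2·a0=0.9448·4.746=4.484; a1+…+a3=4.152 < 4.484 ≤ a1+…+a4=4.746 → R4 fires; E=16 C=4 S=7 B=4 R=0
Draw 7: a1=0.840, a2=0.000, a3=4.416, a4=0.792, a0=6.048; τ=−ln(0.0868)/6.048=0.404 → t=1.105; u2·a0=0.1385·6.048=0.838 ≤ a1=0.840 → R1 fires; E=16 C=4 S=7 B=4 R=1
Draw 8: a1=0.840, a2=1.636, a3=4.416, a4=0.792, a0=7.684; τ=−ln(0.9322)/7.684=0.009 → t=1.114; u2·a0=0.0134·7.684=0.103 ≤ a1=0.840 → R1 fires; E=16 C=4 S=7 B=4 R=2
Draw 9: a1=0.840, a2=3.272, a3=4.416, a4=0.792, a0=9.320; τ=−ln(0.1391)/9.320=0.212 → t=1.326; u2·a0=0.7541·9.320=7.028; a1+a2=4.112 < 7.028 ≤ a1+…+a3=8.528 → R3 fires; E=18 C=3 S=7 B=3 R=2
Draw 10: a1=0.630, a2=2.454, a3=2.484, a4=0.594, a0=6.162; τ=−ln(0.0221)/6.162=0.619 → t=1.945; u2·a0=0.1801·6.162=1.110; a1=0.630 < 1.110 ≤ a1+a2=3.084 → R2 fires; E=20 C=3 S=8 B=2 R=1
Draw 11: a1=0.420, a2=0.818, a3=1.656, a4=0.594, a0=3.488; τ=−ln(0.5937)/3.488=0.149 → t=2.094; u2·a0=0.5346·3.488=1.865; a1+a2=1.238 < 1.865 ≤ a1+…+a3=2.894 → R3 fires; E=22 C=2 S=8 B=1 R=1
Draw 12: a1=0.210, a2=0.409, a3=0.552, a4=0.396, a0=1.567; τ=−ln(0.8868)/1.567=0.077 → t=2.171; u2·a0=0.8307·1.567=1.302; a1+…+a3=1.171 < 1.302 ≤ a1+…+a4=1.567 → R4 fires; E=22 C=3 S=8 B=1 R=1
Draw 13: a1=0.210, a2=0.409, a3=0.828, a4=0.594, a0=2.041; τ=−ln(0.3995)/2.041=0.450 → t=2.620; u2·a0=0.1628·2.041=0.332; a1=0.210 < 0.332 ≤ a1+a2=0.619 → R2 fires; E=24 C=3 S=9 B=0 R=0
Draw 14: a1=0.000, a2=0.000, a3=0.000, a4=0.594, a0=0.594; τ=−ln(0.2747)/0.594=2.175 → t=4.796 > T=4.44: stop.
Read off E at T=4.44: 24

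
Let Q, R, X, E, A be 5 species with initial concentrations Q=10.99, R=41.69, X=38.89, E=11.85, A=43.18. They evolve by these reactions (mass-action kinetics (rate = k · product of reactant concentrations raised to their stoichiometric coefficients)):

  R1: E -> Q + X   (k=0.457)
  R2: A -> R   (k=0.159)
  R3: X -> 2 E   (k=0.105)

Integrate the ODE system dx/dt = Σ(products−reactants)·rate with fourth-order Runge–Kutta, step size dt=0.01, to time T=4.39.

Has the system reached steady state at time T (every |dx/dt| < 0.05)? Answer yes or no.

RK4 with dt=0.01: 439 steps to T=4.39. Trajectory (selected grid times):
t=0.00: Q=10.99 R=41.69 X=38.89 E=11.85 A=43.18
t=0.49: Q=13.79 R=44.93 X=39.67 E=13.09 A=39.94
t=0.98: Q=16.84 R=47.92 X=40.66 E=14.17 A=36.95
t=1.46: Q=20.05 R=50.64 X=41.79 E=15.11 A=34.23
t=1.95: Q=23.54 R=53.20 X=43.09 E=15.99 A=31.67
t=2.44: Q=27.21 R=55.57 X=44.51 E=16.82 A=29.30
t=2.93: Q=31.07 R=57.77 X=46.04 E=17.62 A=27.10
t=3.41: Q=35.02 R=59.76 X=47.63 E=18.39 A=25.11
t=3.90: Q=39.23 R=61.64 X=49.35 E=19.18 A=23.23
t=4.39: Q=43.61 R=63.38 X=51.14 E=19.96 A=21.49
Rates at T: R1=9.1236, R2=3.4162, R3=5.3700
dx/dt at T (Σ net stoichiometry × rate): Q=+9.1236, R=+3.4162, X=+3.7535, E=+1.6165, A=-3.4162
Largest |dx/dt| is |+9.1236| (Q) ≥ 0.05 → not steady.

Steady state at T: no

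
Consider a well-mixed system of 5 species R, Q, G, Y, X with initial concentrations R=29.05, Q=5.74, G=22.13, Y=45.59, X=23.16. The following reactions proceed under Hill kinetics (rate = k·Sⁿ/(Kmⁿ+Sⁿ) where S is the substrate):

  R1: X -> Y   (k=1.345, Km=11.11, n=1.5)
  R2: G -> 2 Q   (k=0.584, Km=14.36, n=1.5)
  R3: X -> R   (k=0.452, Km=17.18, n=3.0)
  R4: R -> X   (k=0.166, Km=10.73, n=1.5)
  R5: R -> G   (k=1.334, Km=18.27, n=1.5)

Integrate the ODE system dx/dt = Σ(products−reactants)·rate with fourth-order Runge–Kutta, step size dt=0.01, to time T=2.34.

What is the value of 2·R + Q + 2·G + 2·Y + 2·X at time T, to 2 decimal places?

Check how each reaction changes W = 2·R + Q + 2·G + 2·Y + 2·X (weight of products minus weight of reactants):
R1: X -> Y: (2·1) − (2·1) = 2 − 2 = 0
R2: G -> 2 Q: (1·2) − (2·1) = 2 − 2 = 0
R3: X -> R: (2·1) − (2·1) = 2 − 2 = 0
R4: R -> X: (2·1) − (2·1) = 2 − 2 = 0
R5: R -> G: (2·1) − (2·1) = 2 − 2 = 0
Every reaction leaves W unchanged, so W is conserved and no simulation is needed: W(T) = W(0) = 2·29.05 + 5.74 + 2·22.13 + 2·45.59 + 2·23.16 = 245.60

Value at T = 245.60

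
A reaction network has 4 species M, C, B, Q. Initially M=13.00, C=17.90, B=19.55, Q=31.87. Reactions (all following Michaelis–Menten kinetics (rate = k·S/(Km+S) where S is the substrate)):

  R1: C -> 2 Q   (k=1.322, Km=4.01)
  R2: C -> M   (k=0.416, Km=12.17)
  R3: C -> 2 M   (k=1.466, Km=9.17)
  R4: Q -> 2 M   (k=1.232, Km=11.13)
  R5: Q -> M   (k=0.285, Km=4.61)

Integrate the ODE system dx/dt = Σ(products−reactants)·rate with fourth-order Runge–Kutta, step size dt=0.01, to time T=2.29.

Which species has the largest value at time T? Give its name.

RK4 with dt=0.01: 229 steps to T=2.29. Trajectory (selected grid times):
t=0.00: M=13.00 C=17.90 B=19.55 Q=31.87
t=0.25: M=14.06 C=17.33 B=19.55 Q=32.12
t=0.51: M=15.16 C=16.74 B=19.55 Q=32.37
t=0.76: M=16.21 C=16.18 B=19.55 Q=32.61
t=1.02: M=17.30 C=15.60 B=19.55 Q=32.86
t=1.27: M=18.34 C=15.05 B=19.55 Q=33.09
t=1.53: M=19.42 C=14.49 B=19.55 Q=33.32
t=1.78: M=20.44 C=13.95 B=19.55 Q=33.54
t=2.04: M=21.50 C=13.40 B=19.55 Q=33.77
t=2.29: M=22.51 C=12.88 B=19.55 Q=33.98
At T=2.29: M=22.51 C=12.88 B=19.55 Q=33.98; the largest is Q.

Dominant species at T: Q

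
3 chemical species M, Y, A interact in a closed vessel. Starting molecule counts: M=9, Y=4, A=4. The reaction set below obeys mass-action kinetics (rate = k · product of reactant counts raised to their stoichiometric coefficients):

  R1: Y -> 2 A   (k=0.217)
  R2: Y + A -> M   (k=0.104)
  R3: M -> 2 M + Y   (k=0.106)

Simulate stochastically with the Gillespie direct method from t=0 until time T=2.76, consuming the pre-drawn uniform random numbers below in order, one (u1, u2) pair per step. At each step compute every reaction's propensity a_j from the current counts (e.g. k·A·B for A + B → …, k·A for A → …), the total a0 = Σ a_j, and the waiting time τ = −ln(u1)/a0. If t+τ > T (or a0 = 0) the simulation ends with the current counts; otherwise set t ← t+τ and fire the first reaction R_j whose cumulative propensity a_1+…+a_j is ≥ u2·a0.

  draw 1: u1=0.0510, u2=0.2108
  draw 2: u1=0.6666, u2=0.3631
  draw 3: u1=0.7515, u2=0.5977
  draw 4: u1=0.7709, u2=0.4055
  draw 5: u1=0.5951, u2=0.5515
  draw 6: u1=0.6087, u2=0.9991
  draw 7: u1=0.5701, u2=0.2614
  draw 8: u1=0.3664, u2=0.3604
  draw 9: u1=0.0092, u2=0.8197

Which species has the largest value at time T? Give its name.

Dominant species at T: M

t=0.000: M=9 Y=4 A=4
Draw 1: a1=0.868, a2=1.664, a3=0.954, a0=3.486; τ=−ln(0.0510)/3.486=0.854 → t=0.854; u2·a0=0.2108·3.486=0.735 ≤ a1=0.868 → R1 fires; M=9 Y=3 A=6
Draw 2: a1=0.651, a2=1.872, a3=0.954, a0=3.477; τ=−ln(0.6666)/3.477=0.117 → t=0.970; u2·a0=0.3631·3.477=1.262; a1=0.651 < 1.262 ≤ a1+a2=2.523 → R2 fires; M=10 Y=2 A=5
Draw 3: a1=0.434, a2=1.040, a3=1.060, a0=2.534; τ=−ln(0.7515)/2.534=0.113 → t=1.083; u2·a0=0.5977·2.534=1.515; a1+a2=1.474 < 1.515 ≤ a1+…+a3=2.534 → R3 fires; M=11 Y=3 A=5
Draw 4: a1=0.651, a2=1.560, a3=1.166, a0=3.377; τ=−ln(0.7709)/3.377=0.077 → t=1.160; u2·a0=0.4055·3.377=1.369; a1=0.651 < 1.369 ≤ a1+a2=2.211 → R2 fires; M=12 Y=2 A=4
Draw 5: a1=0.434, a2=0.832, a3=1.272, a0=2.538; τ=−ln(0.5951)/2.538=0.205 → t=1.365; u2·a0=0.5515·2.538=1.400; a1+a2=1.266 < 1.400 ≤ a1+…+a3=2.538 → R3 fires; M=13 Y=3 A=4
Draw 6: a1=0.651, a2=1.248, a3=1.378, a0=3.277; τ=−ln(0.6087)/3.277=0.151 → t=1.516; u2·a0=0.9991·3.277=3.274; a1+a2=1.899 < 3.274 ≤ a1+…+a3=3.277 → R3 fires; M=14 Y=4 A=4
Draw 7: a1=0.868, a2=1.664, a3=1.484, a0=4.016; τ=−ln(0.5701)/4.016=0.140 → t=1.656; u2·a0=0.2614·4.016=1.050; a1=0.868 < 1.050 ≤ a1+a2=2.532 → R2 fires; M=15 Y=3 A=3
Draw 8: a1=0.651, a2=0.936, a3=1.590, a0=3.177; τ=−ln(0.3664)/3.177=0.316 → t=1.972; u2·a0=0.3604·3.177=1.145; a1=0.651 < 1.145 ≤ a1+a2=1.587 → R2 fires; M=16 Y=2 A=2
Draw 9: a1=0.434, a2=0.416, a3=1.696, a0=2.546; τ=−ln(0.0092)/2.546=1.842 → t=3.814 > T=2.76: stop.
At T=2.76: M=16 Y=2 A=2; the largest is M.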